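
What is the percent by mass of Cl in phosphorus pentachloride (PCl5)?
Mass of Cl in formula = 35.45 × 5 = 177.25 g/mol
Molar mass = 208.22 g/mol
% Cl = (177.25/208.22) × 100% = 85.13%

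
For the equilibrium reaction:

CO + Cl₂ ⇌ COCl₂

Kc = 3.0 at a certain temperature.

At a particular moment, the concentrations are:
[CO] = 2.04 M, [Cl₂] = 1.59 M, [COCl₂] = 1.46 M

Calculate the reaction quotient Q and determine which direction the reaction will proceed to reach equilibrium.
Q = 0.450, Q < K, reaction proceeds forward (toward products)

Q = ([COCl₂]) / ([CO] × [Cl₂])
  = ((1.46)) / ((2.04)·(1.59)) = 1.46/3.2436 = 0.4501
Since Q = 0.4501 < Kc = 3.0, the reaction proceeds forward (toward products) to reach equilibrium.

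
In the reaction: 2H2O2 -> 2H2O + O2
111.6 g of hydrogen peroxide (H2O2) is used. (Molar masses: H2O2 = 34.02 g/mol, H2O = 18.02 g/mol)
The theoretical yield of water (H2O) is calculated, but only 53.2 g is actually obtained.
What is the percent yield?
Moles of H2O2 = 111.6 g ÷ 34.02 g/mol = 3.28042 mol
Mole ratio: 2 mol H2O / 2 mol H2O2
Moles of H2O = 3.28042 × (2/2) = 3.28042 mol
Theoretical yield = 3.28042 mol × 18.02 g/mol = 59.113 g
Actual yield = 53.2 g
Percent yield = (53.2 / 59.113) × 100% = 90.0%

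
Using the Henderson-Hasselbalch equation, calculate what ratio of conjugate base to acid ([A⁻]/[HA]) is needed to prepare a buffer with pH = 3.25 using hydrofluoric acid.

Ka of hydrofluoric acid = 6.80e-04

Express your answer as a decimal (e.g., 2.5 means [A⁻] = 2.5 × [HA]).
[A⁻]/[HA] = 1.209

pKa = −log(6.80e-04) = 3.1675. pH = pKa + log([A⁻]/[HA]). 3.25 = 3.1675 + log(ratio). log(ratio) = 3.25 − 3.1675 = 0.0825. ratio = 10^(0.0825) = 1.209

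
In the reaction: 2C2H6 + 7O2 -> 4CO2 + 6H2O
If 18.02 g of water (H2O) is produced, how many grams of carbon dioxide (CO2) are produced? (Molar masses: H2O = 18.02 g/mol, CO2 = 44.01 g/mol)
Moles of H2O = 18.02 g ÷ 18.02 g/mol = 1 mol
Mole ratio: 4 mol CO2 / 6 mol H2O
Moles of CO2 = 1 × (4/6) = 0.666667 mol
Mass of CO2 = 0.666667 mol × 44.01 g/mol = 29.34 g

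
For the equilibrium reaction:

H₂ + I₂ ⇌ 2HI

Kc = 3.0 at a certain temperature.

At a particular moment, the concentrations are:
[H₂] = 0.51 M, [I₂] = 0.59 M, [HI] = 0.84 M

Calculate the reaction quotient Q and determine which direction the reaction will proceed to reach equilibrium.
Q = 2.345, Q < K, reaction proceeds forward (toward products)

Q = ([HI]^2) / ([H₂] × [I₂])
  = ((0.84)^2) / ((0.51)·(0.59)) = 0.7056/0.3009 = 2.345
Since Q = 2.345 < Kc = 3.0, the reaction proceeds forward (toward products) to reach equilibrium.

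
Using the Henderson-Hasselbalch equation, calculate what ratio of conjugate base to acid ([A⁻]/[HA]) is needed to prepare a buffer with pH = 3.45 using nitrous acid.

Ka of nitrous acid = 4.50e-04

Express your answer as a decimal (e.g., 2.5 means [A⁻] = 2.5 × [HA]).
[A⁻]/[HA] = 1.268

pKa = −log(4.50e-04) = 3.3468. pH = pKa + log([A⁻]/[HA]). 3.45 = 3.3468 + log(ratio). log(ratio) = 3.45 − 3.3468 = 0.1032. ratio = 10^(0.1032) = 1.268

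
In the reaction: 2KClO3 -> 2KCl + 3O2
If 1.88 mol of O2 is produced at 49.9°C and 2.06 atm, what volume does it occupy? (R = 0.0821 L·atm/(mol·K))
T = 49.9°C + 273.15 = 323.05 K
V = nRT/P = (1.88 × 0.0821 × 323.05) / 2.06
V = 24.20 L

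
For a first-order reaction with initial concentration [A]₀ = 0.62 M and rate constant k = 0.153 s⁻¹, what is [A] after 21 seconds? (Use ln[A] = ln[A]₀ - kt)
0.0249 M

ln[A] = ln[A]₀ - k·t = ln(0.62) - (0.153)·(21) = -0.4780 - 3.2130 = -3.6910
[A] = e^(-3.6910) = 0.0249 M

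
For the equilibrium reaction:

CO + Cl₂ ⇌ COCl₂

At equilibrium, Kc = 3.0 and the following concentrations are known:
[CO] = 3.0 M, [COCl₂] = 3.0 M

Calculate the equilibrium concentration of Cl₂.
[Cl₂] = 0.3333 M

Kc = ([COCl₂]) / ([CO] × [Cl₂]) = 3.0
[Cl₂]^1 = (product terms)/(Kc · other reactant terms) = 3 / (3.0 · 3) = 0.33333
[Cl₂] = 0.3333 M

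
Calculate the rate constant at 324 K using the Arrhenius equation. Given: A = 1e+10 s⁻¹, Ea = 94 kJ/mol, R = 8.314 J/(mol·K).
7.00e-06 s⁻¹

k = A·exp(-Ea/(R·T)) = 1e+10·exp(-94000/(8.314·324)) = 1e+10·exp(-34.8958) = 1e+10·6.9977e-16 = 7.00e-06 s⁻¹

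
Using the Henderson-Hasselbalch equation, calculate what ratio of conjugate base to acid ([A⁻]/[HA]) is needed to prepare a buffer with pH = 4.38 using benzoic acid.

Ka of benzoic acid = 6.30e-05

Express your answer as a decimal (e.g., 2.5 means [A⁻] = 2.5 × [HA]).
[A⁻]/[HA] = 1.511

pKa = −log(6.30e-05) = 4.2007. pH = pKa + log([A⁻]/[HA]). 4.38 = 4.2007 + log(ratio). log(ratio) = 4.38 − 4.2007 = 0.1793. ratio = 10^(0.1793) = 1.511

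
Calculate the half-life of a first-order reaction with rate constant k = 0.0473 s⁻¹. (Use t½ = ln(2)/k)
14.65 s

t½ = ln(2)/k = 0.6931/0.0473 = 14.65 s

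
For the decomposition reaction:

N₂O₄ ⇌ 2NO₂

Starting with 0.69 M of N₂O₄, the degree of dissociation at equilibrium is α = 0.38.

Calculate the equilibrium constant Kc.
K_c = 0.6428

x = α·[A]₀ = 0.38 × 0.69 = 0.2622 M dissociated.
At eq: [N₂O₄] = 0.69 − 0.2622 = 0.4278 M; [NO₂] = 2x = 0.5244 M.
Kc = [NO₂]²/[N₂O₄] = (0.5244)²/0.4278 = 0.6428.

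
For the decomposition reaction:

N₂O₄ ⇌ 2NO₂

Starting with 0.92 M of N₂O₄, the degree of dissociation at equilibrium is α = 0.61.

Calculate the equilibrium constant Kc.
K_c = 3.5111

x = α·[A]₀ = 0.61 × 0.92 = 0.5612 M dissociated.
At eq: [N₂O₄] = 0.92 − 0.5612 = 0.3588 M; [NO₂] = 2x = 1.122 M.
Kc = [NO₂]²/[N₂O₄] = (1.122)²/0.3588 = 3.511.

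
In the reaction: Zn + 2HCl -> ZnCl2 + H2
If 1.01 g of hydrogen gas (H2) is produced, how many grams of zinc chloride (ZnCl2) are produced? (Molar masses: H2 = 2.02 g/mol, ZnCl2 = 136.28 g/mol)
Moles of H2 = 1.01 g ÷ 2.02 g/mol = 0.5 mol
Mole ratio: 1 mol ZnCl2 / 1 mol H2
Moles of ZnCl2 = 0.5 × (1/1) = 0.5 mol
Mass of ZnCl2 = 0.5 mol × 136.28 g/mol = 68.14 g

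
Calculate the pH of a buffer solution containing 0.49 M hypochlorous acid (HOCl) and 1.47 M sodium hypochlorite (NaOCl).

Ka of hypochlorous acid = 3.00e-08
pH = 8.00

pKa = -log(3.00e-08) = 7.52. pH = pKa + log([A⁻]/[HA]) = 7.52 + log(1.47/0.49)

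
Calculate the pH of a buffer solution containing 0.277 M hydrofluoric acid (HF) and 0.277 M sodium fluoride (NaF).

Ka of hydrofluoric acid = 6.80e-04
pH = 3.17

pKa = -log(6.80e-04) = 3.17. pH = pKa + log([A⁻]/[HA]) = 3.17 + log(0.277/0.277)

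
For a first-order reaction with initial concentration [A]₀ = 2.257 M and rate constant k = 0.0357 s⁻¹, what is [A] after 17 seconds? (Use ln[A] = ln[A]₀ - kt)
1.2302 M

ln[A] = ln[A]₀ - k·t = ln(2.257) - (0.0357)·(17) = 0.8140 - 0.6069 = 0.2071
[A] = e^(0.2071) = 1.2302 M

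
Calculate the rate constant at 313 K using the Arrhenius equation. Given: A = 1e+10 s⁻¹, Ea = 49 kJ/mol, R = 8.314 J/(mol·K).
6.64e+01 s⁻¹

k = A·exp(-Ea/(R·T)) = 1e+10·exp(-49000/(8.314·313)) = 1e+10·exp(-18.8296) = 1e+10·6.6435e-09 = 6.64e+01 s⁻¹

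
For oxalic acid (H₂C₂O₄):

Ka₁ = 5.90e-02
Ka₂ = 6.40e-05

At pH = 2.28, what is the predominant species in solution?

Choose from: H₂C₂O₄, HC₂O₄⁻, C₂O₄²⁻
HC₂O₄⁻

pKa1 = 1.23, pKa2 = 4.19. Each pKa is the crossover between adjacent species; pH = 2.28 lies in the region where HC₂O₄⁻ predominates.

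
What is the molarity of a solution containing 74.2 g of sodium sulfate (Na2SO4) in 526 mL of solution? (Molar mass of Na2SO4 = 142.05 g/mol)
Moles of Na2SO4 = 74.2 g ÷ 142.05 g/mol = 0.522351 mol
Volume = 526 mL = 0.526 L
Molarity = 0.522351 mol ÷ 0.526 L = 0.9931 M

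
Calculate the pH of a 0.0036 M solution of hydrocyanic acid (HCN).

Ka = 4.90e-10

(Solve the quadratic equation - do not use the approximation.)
pH = 5.88

x² + Ka×x - Ka×C = 0. Using quadratic formula: [H⁺] = 1.3279e-06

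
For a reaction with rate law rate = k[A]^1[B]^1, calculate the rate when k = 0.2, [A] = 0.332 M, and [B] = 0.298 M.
0.01979 M/s

rate = k·[A]^1·[B]^1 = 0.2·(0.332)^1·(0.298)^1 = 0.2·0.332·0.298 = 0.01979 M/s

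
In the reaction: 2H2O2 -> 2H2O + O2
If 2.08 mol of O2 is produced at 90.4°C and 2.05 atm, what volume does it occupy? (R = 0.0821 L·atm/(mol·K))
T = 90.4°C + 273.15 = 363.55 K
V = nRT/P = (2.08 × 0.0821 × 363.55) / 2.05
V = 30.28 L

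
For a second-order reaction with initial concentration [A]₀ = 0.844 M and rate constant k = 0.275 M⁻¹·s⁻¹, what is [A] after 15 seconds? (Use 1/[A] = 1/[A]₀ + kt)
0.1883 M

1/[A] = 1/[A]₀ + k·t = 1/0.844 + (0.275)·(15) = 1.1848 + 4.1250 = 5.3098
[A] = 1/5.3098 = 0.1883 M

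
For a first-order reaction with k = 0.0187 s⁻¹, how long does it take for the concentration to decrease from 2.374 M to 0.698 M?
65.46 s

From ln[A] = ln[A]₀ - k·t: t = ln([A]₀/[A])/k = ln(2.374/0.698)/0.0187 = ln(3.4011)/0.0187 = 1.2241/0.0187 = 65.46 s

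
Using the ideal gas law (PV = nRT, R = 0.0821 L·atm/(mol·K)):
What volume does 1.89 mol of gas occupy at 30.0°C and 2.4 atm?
T = 30.0°C + 273.15 = 303.15 K
V = nRT/P = (1.89 × 0.0821 × 303.15) / 2.4
V = 19.60 L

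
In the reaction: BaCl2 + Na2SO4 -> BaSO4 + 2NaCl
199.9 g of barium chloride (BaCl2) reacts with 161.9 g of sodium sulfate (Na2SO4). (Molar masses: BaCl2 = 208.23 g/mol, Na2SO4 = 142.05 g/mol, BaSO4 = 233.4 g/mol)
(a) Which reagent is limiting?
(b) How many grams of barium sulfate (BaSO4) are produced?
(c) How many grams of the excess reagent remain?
(a) BaCl2, (b) 224.1 g, (c) 25.53 g

Moles of BaCl2 = 199.9 g ÷ 208.23 g/mol = 0.959996 mol
Moles of Na2SO4 = 161.9 g ÷ 142.05 g/mol = 1.13974 mol
Moles ÷ coefficient: BaCl2: 0.959996/1 = 0.96, Na2SO4: 1.13974/1 = 1.14
(a) BaCl2 has the smaller value, so BaCl2 is the limiting reagent.
(b) Moles of BaSO4 = 0.959996 mol BaCl2 × (1/1) = 0.959996 mol; mass = 0.959996 mol × 233.4 g/mol = 224.1 g
(c) Na2SO4 consumed = 0.959996 × (1/1) = 0.959996 mol; remaining = 1.13974 − 0.959996 = 0.179743 mol; mass = 0.179743 mol × 142.05 g/mol = 25.53 g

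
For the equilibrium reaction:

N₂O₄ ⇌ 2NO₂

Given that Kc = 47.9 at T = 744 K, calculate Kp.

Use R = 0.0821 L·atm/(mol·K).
K_p = 2.93e+03

Δn = (moles gaseous products) − (moles gaseous reactants) = 1
T = 744 K; RT = 0.0821 × 744 = 61.0824
Kp = Kc·(RT)^Δn = 47.9 × (61.0824)^1 = 47.9 × 61.0824 = 2.93e+03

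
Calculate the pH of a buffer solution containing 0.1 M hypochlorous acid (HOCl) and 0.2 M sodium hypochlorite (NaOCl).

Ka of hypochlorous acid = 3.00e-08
pH = 7.82

pKa = -log(3.00e-08) = 7.52. pH = pKa + log([A⁻]/[HA]) = 7.52 + log(0.2/0.1)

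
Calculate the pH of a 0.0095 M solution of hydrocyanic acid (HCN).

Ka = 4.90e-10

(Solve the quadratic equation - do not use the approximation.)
pH = 5.67

x² + Ka×x - Ka×C = 0. Using quadratic formula: [H⁺] = 2.1573e-06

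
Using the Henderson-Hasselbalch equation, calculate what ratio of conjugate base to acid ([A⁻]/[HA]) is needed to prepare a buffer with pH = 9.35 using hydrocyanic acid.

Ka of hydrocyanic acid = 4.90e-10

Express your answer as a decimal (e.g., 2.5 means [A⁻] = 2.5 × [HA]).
[A⁻]/[HA] = 1.097

pKa = −log(4.90e-10) = 9.3098. pH = pKa + log([A⁻]/[HA]). 9.35 = 9.3098 + log(ratio). log(ratio) = 9.35 − 9.3098 = 0.0402. ratio = 10^(0.0402) = 1.097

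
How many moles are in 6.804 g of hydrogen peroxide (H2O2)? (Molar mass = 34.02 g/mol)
Moles = 6.804 g ÷ 34.02 g/mol = 0.2 mol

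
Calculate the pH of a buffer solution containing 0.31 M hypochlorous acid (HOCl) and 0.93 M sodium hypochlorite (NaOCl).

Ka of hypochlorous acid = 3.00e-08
pH = 8.00

pKa = -log(3.00e-08) = 7.52. pH = pKa + log([A⁻]/[HA]) = 7.52 + log(0.93/0.31)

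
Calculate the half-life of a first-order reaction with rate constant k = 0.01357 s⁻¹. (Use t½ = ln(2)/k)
51.08 s

t½ = ln(2)/k = 0.6931/0.01357 = 51.08 s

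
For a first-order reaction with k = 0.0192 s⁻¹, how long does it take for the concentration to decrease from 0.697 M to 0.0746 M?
116.39 s

From ln[A] = ln[A]₀ - k·t: t = ln([A]₀/[A])/k = ln(0.697/0.0746)/0.0192 = ln(9.3432)/0.0192 = 2.2346/0.0192 = 116.39 s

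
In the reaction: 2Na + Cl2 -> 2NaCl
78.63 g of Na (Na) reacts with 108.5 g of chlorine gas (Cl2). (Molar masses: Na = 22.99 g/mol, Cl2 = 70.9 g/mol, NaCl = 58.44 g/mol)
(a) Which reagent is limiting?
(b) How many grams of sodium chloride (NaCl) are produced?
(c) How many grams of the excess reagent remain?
(a) Cl2, (b) 178.9 g, (c) 8.266 g

Moles of Na = 78.63 g ÷ 22.99 g/mol = 3.42018 mol
Moles of Cl2 = 108.5 g ÷ 70.9 g/mol = 1.53032 mol
Moles ÷ coefficient: Na: 3.42018/2 = 1.71, Cl2: 1.53032/1 = 1.53
(a) Cl2 has the smaller value, so Cl2 is the limiting reagent.
(b) Moles of NaCl = 1.53032 mol Cl2 × (2/1) = 3.06065 mol; mass = 3.06065 mol × 58.44 g/mol = 178.9 g
(c) Na consumed = 1.53032 × (2/1) = 3.06065 mol; remaining = 3.42018 − 3.06065 = 0.359534 mol; mass = 0.359534 mol × 22.99 g/mol = 8.266 g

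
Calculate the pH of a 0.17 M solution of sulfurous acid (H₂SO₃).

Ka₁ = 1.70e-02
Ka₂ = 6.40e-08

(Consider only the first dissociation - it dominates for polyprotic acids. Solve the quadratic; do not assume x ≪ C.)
pH = 1.34

x² + Ka₁·x − Ka₁·C = 0 with Ka₁ = 1.70e-02, C = 0.17.
x = (−Ka₁ + √(Ka₁² + 4·Ka₁·C))/2 = 4.5927e-02 M, so pH = 1.34.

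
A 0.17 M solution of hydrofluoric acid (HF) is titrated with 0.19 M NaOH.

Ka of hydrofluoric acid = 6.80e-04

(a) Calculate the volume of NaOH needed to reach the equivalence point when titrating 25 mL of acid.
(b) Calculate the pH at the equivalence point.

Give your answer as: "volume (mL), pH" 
V = 22.4 mL, pH = 8.06

(a) At equivalence: moles acid = moles base.
moles acid = 0.17 × 0.025 = 0.00425 mol; V_NaOH = 0.00425/0.19 = 0.02237 L = 22.4 mL.
(b) At equivalence, all acid → conjugate base A⁻ at [A⁻] = 0.00425/0.04737 = 0.08972 M.
Kb = Kw/Ka = 1.0e-14/6.80e-04 = 1.471e-11; [OH⁻] = √(Kb·[A⁻]) = 1.149e-06; pOH = 5.94; pH = 14 − pOH = 8.06.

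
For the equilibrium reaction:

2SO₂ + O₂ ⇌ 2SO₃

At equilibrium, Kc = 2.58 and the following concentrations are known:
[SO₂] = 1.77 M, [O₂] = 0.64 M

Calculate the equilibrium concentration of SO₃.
[SO₃] = 2.2744 M

Kc = ([SO₃]^2) / ([SO₂]^2 × [O₂]) = 2.58
[SO₃]^2 = Kc · (reactant terms)/(other product terms) = 2.58 · 2.0051 / 1 = 5.173
[SO₃] = (5.173)^(1/2) = 2.2744 M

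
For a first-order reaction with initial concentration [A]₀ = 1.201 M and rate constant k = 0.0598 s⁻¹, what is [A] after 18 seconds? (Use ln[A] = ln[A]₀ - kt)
0.4093 M

ln[A] = ln[A]₀ - k·t = ln(1.201) - (0.0598)·(18) = 0.1832 - 1.0764 = -0.8932
[A] = e^(-0.8932) = 0.4093 M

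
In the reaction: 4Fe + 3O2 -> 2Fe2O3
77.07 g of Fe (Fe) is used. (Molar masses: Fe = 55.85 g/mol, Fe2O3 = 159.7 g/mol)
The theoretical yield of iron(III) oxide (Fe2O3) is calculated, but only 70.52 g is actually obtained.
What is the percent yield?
Moles of Fe = 77.07 g ÷ 55.85 g/mol = 1.37995 mol
Mole ratio: 2 mol Fe2O3 / 4 mol Fe
Moles of Fe2O3 = 1.37995 × (2/4) = 0.689973 mol
Theoretical yield = 0.689973 mol × 159.7 g/mol = 110.19 g
Actual yield = 70.52 g
Percent yield = (70.52 / 110.19) × 100% = 64.0%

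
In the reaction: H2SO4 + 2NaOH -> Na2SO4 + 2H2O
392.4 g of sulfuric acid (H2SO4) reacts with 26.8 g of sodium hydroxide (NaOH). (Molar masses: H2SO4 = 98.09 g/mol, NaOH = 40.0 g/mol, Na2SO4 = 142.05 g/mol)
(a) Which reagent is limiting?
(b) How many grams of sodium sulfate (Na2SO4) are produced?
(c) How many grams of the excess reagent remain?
(a) NaOH, (b) 47.59 g, (c) 359.5 g

Moles of H2SO4 = 392.4 g ÷ 98.09 g/mol = 4.00041 mol
Moles of NaOH = 26.8 g ÷ 40.0 g/mol = 0.67 mol
Moles ÷ coefficient: H2SO4: 4.00041/1 = 4, NaOH: 0.67/2 = 0.335
(a) NaOH has the smaller value, so NaOH is the limiting reagent.
(b) Moles of Na2SO4 = 0.67 mol NaOH × (1/2) = 0.335 mol; mass = 0.335 mol × 142.05 g/mol = 47.59 g
(c) H2SO4 consumed = 0.67 × (1/2) = 0.335 mol; remaining = 4.00041 − 0.335 = 3.66541 mol; mass = 3.66541 mol × 98.09 g/mol = 359.5 g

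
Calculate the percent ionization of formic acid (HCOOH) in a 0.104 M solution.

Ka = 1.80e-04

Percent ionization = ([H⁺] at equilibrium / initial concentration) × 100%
Percent ionization = 4.07%

Let x = [H⁺]. Ka = x²/(C - x) ⇒ x² + (1.80e-04)x - (1.80e-04)(0.104) = 0. x = 4.2376e-03. Percent = (4.2376e-03/0.104) × 100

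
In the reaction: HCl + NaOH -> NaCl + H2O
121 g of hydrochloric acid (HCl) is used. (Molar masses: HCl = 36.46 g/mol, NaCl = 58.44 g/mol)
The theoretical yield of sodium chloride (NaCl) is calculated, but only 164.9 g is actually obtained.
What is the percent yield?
Moles of HCl = 121 g ÷ 36.46 g/mol = 3.31871 mol
Mole ratio: 1 mol NaCl / 1 mol HCl
Moles of NaCl = 3.31871 × (1/1) = 3.31871 mol
Theoretical yield = 3.31871 mol × 58.44 g/mol = 193.95 g
Actual yield = 164.9 g
Percent yield = (164.9 / 193.95) × 100% = 85.0%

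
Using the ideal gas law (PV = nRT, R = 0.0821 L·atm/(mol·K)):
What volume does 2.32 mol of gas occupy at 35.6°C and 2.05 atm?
T = 35.6°C + 273.15 = 308.75 K
V = nRT/P = (2.32 × 0.0821 × 308.75) / 2.05
V = 28.69 L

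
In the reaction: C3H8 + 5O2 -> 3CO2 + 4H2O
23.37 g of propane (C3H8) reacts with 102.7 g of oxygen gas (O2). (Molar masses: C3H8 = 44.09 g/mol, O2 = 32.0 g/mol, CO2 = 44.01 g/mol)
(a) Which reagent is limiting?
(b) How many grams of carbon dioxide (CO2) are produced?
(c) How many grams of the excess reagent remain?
(a) C3H8, (b) 69.98 g, (c) 17.89 g

Moles of C3H8 = 23.37 g ÷ 44.09 g/mol = 0.530052 mol
Moles of O2 = 102.7 g ÷ 32.0 g/mol = 3.20938 mol
Moles ÷ coefficient: C3H8: 0.530052/1 = 0.5301, O2: 3.20938/5 = 0.6419
(a) C3H8 has the smaller value, so C3H8 is the limiting reagent.
(b) Moles of CO2 = 0.530052 mol C3H8 × (3/1) = 1.59016 mol; mass = 1.59016 mol × 44.01 g/mol = 69.98 g
(c) O2 consumed = 0.530052 × (5/1) = 2.65026 mol; remaining = 3.20938 − 2.65026 = 0.559114 mol; mass = 0.559114 mol × 32.0 g/mol = 17.89 g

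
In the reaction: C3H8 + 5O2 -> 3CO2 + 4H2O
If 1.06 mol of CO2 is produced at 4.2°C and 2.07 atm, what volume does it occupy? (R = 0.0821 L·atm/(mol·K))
T = 4.2°C + 273.15 = 277.35 K
V = nRT/P = (1.06 × 0.0821 × 277.35) / 2.07
V = 11.66 L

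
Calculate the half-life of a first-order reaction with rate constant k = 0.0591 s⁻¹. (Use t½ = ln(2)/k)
11.73 s

t½ = ln(2)/k = 0.6931/0.0591 = 11.73 s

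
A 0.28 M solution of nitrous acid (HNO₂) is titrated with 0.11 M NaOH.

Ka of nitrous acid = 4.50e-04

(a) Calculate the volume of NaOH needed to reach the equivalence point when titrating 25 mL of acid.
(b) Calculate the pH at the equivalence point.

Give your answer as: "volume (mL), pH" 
V = 63.6 mL, pH = 8.12

(a) At equivalence: moles acid = moles base.
moles acid = 0.28 × 0.025 = 0.007 mol; V_NaOH = 0.007/0.11 = 0.06364 L = 63.6 mL.
(b) At equivalence, all acid → conjugate base A⁻ at [A⁻] = 0.007/0.08864 = 0.07897 M.
Kb = Kw/Ka = 1.0e-14/4.50e-04 = 2.222e-11; [OH⁻] = √(Kb·[A⁻]) = 1.325e-06; pOH = 5.88; pH = 14 − pOH = 8.12.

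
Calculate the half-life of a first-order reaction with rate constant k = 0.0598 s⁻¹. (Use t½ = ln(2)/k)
11.59 s

t½ = ln(2)/k = 0.6931/0.0598 = 11.59 s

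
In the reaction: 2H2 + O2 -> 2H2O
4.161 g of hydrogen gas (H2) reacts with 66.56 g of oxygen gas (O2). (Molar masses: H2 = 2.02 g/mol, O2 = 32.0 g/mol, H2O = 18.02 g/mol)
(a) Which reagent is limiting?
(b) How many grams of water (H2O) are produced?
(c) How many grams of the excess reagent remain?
(a) H2, (b) 37.12 g, (c) 33.6 g

Moles of H2 = 4.161 g ÷ 2.02 g/mol = 2.0599 mol
Moles of O2 = 66.56 g ÷ 32.0 g/mol = 2.08 mol
Moles ÷ coefficient: H2: 2.0599/2 = 1.03, O2: 2.08/1 = 2.08
(a) H2 has the smaller value, so H2 is the limiting reagent.
(b) Moles of H2O = 2.0599 mol H2 × (2/2) = 2.0599 mol; mass = 2.0599 mol × 18.02 g/mol = 37.12 g
(c) O2 consumed = 2.0599 × (1/2) = 1.02995 mol; remaining = 2.08 − 1.02995 = 1.05005 mol; mass = 1.05005 mol × 32.0 g/mol = 33.6 g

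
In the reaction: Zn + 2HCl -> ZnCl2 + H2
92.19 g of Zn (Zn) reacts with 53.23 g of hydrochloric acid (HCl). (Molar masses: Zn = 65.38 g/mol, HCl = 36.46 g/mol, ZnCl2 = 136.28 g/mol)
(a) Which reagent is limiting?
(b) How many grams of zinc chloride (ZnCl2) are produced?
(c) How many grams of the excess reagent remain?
(a) HCl, (b) 99.48 g, (c) 44.46 g

Moles of Zn = 92.19 g ÷ 65.38 g/mol = 1.41006 mol
Moles of HCl = 53.23 g ÷ 36.46 g/mol = 1.45996 mol
Moles ÷ coefficient: Zn: 1.41006/1 = 1.41, HCl: 1.45996/2 = 0.73
(a) HCl has the smaller value, so HCl is the limiting reagent.
(b) Moles of ZnCl2 = 1.45996 mol HCl × (1/2) = 0.729978 mol; mass = 0.729978 mol × 136.28 g/mol = 99.48 g
(c) Zn consumed = 1.45996 × (1/2) = 0.729978 mol; remaining = 1.41006 − 0.729978 = 0.680086 mol; mass = 0.680086 mol × 65.38 g/mol = 44.46 g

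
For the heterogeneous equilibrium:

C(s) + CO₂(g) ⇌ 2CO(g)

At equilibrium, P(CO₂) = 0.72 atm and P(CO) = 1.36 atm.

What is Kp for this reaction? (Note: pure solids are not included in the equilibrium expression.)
K_p = 2.569

Solid C is excluded.
Kp = P(CO)²/P(CO₂) = (1.36)²/0.72 = 1.85/0.72 = 2.569.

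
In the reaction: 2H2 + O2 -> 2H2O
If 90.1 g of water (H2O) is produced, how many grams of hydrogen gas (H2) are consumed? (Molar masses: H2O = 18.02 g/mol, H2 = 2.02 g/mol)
Moles of H2O = 90.1 g ÷ 18.02 g/mol = 5 mol
Mole ratio: 2 mol H2 / 2 mol H2O
Moles of H2 = 5 × (2/2) = 5 mol
Mass of H2 = 5 mol × 2.02 g/mol = 10.1 g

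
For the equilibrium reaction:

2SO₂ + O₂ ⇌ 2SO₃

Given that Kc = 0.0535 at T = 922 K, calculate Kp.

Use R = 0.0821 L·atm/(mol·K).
K_p = 7.07e-04

Δn = (moles gaseous products) − (moles gaseous reactants) = -1
T = 922 K; RT = 0.0821 × 922 = 75.6962
Kp = Kc·(RT)^Δn = 0.0535 × (75.6962)^-1 = 0.0535 × 0.0132107 = 7.07e-04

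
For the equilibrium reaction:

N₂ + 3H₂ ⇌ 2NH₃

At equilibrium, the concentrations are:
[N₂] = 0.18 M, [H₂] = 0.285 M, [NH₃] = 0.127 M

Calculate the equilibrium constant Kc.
K_c = 3.8708

Kc = ([NH₃]^2) / ([N₂] × [H₂]^3)
   = ((0.127)^2) / ((0.18)·(0.285)^3)
   = 0.016129 / 0.0041668 = 3.8708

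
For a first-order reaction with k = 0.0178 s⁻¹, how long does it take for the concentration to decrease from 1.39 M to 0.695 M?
38.94 s

From ln[A] = ln[A]₀ - k·t: t = ln([A]₀/[A])/k = ln(1.39/0.695)/0.0178 = ln(2.0000)/0.0178 = 0.6931/0.0178 = 38.94 s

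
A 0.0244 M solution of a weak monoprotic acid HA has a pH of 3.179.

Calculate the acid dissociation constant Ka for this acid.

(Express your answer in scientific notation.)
K_a = 1.85e-05

[H⁺] = 10^(−pH) = 10^(−3.179) = 6.622e-04 M. For HA ⇌ H⁺ + A⁻, Ka = x²/(C − x) = (6.622e-04)²/(0.0244 − 6.622e-04) = 1.85e-05.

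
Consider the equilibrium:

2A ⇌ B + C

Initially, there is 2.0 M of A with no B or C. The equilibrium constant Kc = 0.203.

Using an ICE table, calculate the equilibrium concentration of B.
[B] = 0.474 M

ICE: [A] = 2.0 − 2x, [B] = [C] = x.
Kc = x²/(2.0 − 2x)² = 0.203 ⇒ √Kc = x/(2.0 − 2x).
x = √0.203·2.0/(1 + 2√0.203) = 0.45056·2.0/1.9011 = 0.47399.
[B] = x = 0.474 M.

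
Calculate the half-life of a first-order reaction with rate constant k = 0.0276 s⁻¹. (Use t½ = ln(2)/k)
25.11 s

t½ = ln(2)/k = 0.6931/0.0276 = 25.11 s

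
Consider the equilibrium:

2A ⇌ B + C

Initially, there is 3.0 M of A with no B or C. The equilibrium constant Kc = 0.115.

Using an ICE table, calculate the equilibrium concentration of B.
[B] = 0.606 M

ICE: [A] = 3.0 − 2x, [B] = [C] = x.
Kc = x²/(3.0 − 2x)² = 0.115 ⇒ √Kc = x/(3.0 − 2x).
x = √0.115·3.0/(1 + 2√0.115) = 0.33912·3.0/1.6782 = 0.6062.
[B] = x = 0.606 M.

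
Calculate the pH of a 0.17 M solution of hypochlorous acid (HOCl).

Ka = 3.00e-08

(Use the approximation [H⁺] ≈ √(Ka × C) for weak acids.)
pH = 4.15

[H⁺] = √(Ka × C) = √(3.00e-08 × 0.17) = 7.1414e-05. pH = -log(7.1414e-05)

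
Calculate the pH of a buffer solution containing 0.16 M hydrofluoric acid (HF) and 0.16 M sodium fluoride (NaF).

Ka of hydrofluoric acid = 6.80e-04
pH = 3.17

pKa = -log(6.80e-04) = 3.17. pH = pKa + log([A⁻]/[HA]) = 3.17 + log(0.16/0.16)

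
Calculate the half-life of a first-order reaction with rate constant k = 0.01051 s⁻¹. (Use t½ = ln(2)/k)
65.95 s

t½ = ln(2)/k = 0.6931/0.01051 = 65.95 s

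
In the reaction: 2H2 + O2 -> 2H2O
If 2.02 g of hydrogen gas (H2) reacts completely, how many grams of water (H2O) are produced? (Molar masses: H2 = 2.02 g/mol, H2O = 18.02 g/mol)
Moles of H2 = 2.02 g ÷ 2.02 g/mol = 1 mol
Mole ratio: 2 mol H2O / 2 mol H2
Moles of H2O = 1 × (2/2) = 1 mol
Mass of H2O = 1 mol × 18.02 g/mol = 18.02 g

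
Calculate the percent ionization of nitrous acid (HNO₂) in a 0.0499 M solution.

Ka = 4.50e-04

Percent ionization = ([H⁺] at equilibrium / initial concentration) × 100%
Percent ionization = 9.06%

Let x = [H⁺]. Ka = x²/(C - x) ⇒ x² + (4.50e-04)x - (4.50e-04)(0.0499) = 0. x = 4.5190e-03. Percent = (4.5190e-03/0.0499) × 100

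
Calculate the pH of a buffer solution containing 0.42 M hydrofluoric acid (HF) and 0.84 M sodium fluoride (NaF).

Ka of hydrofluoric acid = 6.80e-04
pH = 3.47

pKa = -log(6.80e-04) = 3.17. pH = pKa + log([A⁻]/[HA]) = 3.17 + log(0.84/0.42)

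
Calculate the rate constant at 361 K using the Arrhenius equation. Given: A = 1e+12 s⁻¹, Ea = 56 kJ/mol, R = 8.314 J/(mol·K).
7.89e+03 s⁻¹

k = A·exp(-Ea/(R·T)) = 1e+12·exp(-56000/(8.314·361)) = 1e+12·exp(-18.6582) = 1e+12·7.8855e-09 = 7.89e+03 s⁻¹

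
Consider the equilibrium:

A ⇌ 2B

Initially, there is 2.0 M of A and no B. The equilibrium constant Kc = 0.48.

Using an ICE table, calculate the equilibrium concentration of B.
[B] = 0.867 M

ICE: [A] = 2.0 − x, [B] = 2x.
Kc = (2x)²/(2.0 − x) = 0.48 ⇒ 4x² + 0.48x − 0.96 = 0.
x = (−0.48 + √(0.48² + 4·4·0.96))/(2·4) = (−0.48 + √15.59)/8 = 0.43356.
[B] = 2x = 0.867 M.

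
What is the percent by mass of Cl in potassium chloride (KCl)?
Mass of Cl in formula = 35.45 × 1 = 35.45 g/mol
Molar mass = 74.55 g/mol
% Cl = (35.45/74.55) × 100% = 47.55%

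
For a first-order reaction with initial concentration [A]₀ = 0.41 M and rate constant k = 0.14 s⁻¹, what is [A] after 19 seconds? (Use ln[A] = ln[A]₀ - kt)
0.0287 M

ln[A] = ln[A]₀ - k·t = ln(0.41) - (0.14)·(19) = -0.8916 - 2.6600 = -3.5516
[A] = e^(-3.5516) = 0.0287 M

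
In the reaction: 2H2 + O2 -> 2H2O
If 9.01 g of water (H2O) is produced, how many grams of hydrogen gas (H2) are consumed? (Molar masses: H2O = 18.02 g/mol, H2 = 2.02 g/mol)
Moles of H2O = 9.01 g ÷ 18.02 g/mol = 0.5 mol
Mole ratio: 2 mol H2 / 2 mol H2O
Moles of H2 = 0.5 × (2/2) = 0.5 mol
Mass of H2 = 0.5 mol × 2.02 g/mol = 1.01 g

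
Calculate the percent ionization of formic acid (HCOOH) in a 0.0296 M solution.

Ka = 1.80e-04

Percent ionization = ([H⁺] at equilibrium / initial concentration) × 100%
Percent ionization = 7.5%

Let x = [H⁺]. Ka = x²/(C - x) ⇒ x² + (1.80e-04)x - (1.80e-04)(0.0296) = 0. x = 2.2200e-03. Percent = (2.2200e-03/0.0296) × 100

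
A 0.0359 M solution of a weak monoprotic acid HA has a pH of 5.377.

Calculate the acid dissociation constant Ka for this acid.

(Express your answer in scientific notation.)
K_a = 4.91e-10

[H⁺] = 10^(−pH) = 10^(−5.377) = 4.198e-06 M. For HA ⇌ H⁺ + A⁻, Ka = x²/(C − x) = (4.198e-06)²/(0.0359 − 4.198e-06) = 4.91e-10.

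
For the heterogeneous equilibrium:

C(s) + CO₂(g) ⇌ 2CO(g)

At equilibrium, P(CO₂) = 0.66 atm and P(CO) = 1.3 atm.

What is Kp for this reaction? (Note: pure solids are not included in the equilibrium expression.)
K_p = 2.561

Solid C is excluded.
Kp = P(CO)²/P(CO₂) = (1.3)²/0.66 = 1.69/0.66 = 2.561.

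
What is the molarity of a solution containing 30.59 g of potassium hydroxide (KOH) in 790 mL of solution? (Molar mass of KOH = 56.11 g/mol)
Moles of KOH = 30.59 g ÷ 56.11 g/mol = 0.545179 mol
Volume = 790 mL = 0.79 L
Molarity = 0.545179 mol ÷ 0.79 L = 0.6901 M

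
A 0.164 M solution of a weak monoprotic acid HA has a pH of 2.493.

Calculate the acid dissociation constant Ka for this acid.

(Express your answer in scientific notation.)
K_a = 6.42e-05

[H⁺] = 10^(−pH) = 10^(−2.493) = 3.214e-03 M. For HA ⇌ H⁺ + A⁻, Ka = x²/(C − x) = (3.214e-03)²/(0.164 − 3.214e-03) = 6.42e-05.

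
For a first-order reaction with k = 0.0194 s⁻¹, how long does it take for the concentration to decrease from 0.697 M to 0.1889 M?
67.30 s

From ln[A] = ln[A]₀ - k·t: t = ln([A]₀/[A])/k = ln(0.697/0.1889)/0.0194 = ln(3.6898)/0.0194 = 1.3056/0.0194 = 67.30 s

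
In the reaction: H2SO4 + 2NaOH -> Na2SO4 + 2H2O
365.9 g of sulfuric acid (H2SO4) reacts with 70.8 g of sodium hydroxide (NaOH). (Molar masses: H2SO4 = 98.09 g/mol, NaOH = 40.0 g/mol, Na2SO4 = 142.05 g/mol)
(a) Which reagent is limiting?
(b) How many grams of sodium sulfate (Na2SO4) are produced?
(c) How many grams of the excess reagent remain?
(a) NaOH, (b) 125.7 g, (c) 279.1 g

Moles of H2SO4 = 365.9 g ÷ 98.09 g/mol = 3.73025 mol
Moles of NaOH = 70.8 g ÷ 40.0 g/mol = 1.77 mol
Moles ÷ coefficient: H2SO4: 3.73025/1 = 3.73, NaOH: 1.77/2 = 0.885
(a) NaOH has the smaller value, so NaOH is the limiting reagent.
(b) Moles of Na2SO4 = 1.77 mol NaOH × (1/2) = 0.885 mol; mass = 0.885 mol × 142.05 g/mol = 125.7 g
(c) H2SO4 consumed = 1.77 × (1/2) = 0.885 mol; remaining = 3.73025 − 0.885 = 2.84525 mol; mass = 2.84525 mol × 98.09 g/mol = 279.1 g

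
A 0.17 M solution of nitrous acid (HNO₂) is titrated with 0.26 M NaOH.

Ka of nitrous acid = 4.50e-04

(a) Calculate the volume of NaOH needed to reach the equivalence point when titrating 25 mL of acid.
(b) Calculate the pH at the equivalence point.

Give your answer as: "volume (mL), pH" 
V = 16.3 mL, pH = 8.18

(a) At equivalence: moles acid = moles base.
moles acid = 0.17 × 0.025 = 0.00425 mol; V_NaOH = 0.00425/0.26 = 0.01635 L = 16.3 mL.
(b) At equivalence, all acid → conjugate base A⁻ at [A⁻] = 0.00425/0.04135 = 0.1028 M.
Kb = Kw/Ka = 1.0e-14/4.50e-04 = 2.222e-11; [OH⁻] = √(Kb·[A⁻]) = 1.511e-06; pOH = 5.82; pH = 14 − pOH = 8.18.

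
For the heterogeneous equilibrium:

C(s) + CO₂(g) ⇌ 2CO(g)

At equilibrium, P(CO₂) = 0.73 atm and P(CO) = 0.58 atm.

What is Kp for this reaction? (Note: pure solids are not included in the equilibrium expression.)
K_p = 0.461

Solid C is excluded.
Kp = P(CO)²/P(CO₂) = (0.58)²/0.73 = 0.3364/0.73 = 0.461.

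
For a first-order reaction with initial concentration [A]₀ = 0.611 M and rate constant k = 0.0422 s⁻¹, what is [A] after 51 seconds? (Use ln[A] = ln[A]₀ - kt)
0.0710 M

ln[A] = ln[A]₀ - k·t = ln(0.611) - (0.0422)·(51) = -0.4927 - 2.1522 = -2.6449
[A] = e^(-2.6449) = 0.0710 M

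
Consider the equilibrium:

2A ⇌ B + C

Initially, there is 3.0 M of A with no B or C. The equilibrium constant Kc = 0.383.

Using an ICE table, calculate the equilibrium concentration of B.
[B] = 0.830 M

ICE: [A] = 3.0 − 2x, [B] = [C] = x.
Kc = x²/(3.0 − 2x)² = 0.383 ⇒ √Kc = x/(3.0 − 2x).
x = √0.383·3.0/(1 + 2√0.383) = 0.61887·3.0/2.2377 = 0.82968.
[B] = x = 0.830 M.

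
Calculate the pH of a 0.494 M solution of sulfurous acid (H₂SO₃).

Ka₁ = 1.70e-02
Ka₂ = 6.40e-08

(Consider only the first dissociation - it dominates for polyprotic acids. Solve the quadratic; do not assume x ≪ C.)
pH = 1.08

x² + Ka₁·x − Ka₁·C = 0 with Ka₁ = 1.70e-02, C = 0.494.
x = (−Ka₁ + √(Ka₁² + 4·Ka₁·C))/2 = 8.3534e-02 M, so pH = 1.08.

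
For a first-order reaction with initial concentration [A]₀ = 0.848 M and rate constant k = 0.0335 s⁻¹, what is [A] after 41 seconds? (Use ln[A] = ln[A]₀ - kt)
0.2147 M

ln[A] = ln[A]₀ - k·t = ln(0.848) - (0.0335)·(41) = -0.1649 - 1.3735 = -1.5384
[A] = e^(-1.5384) = 0.2147 M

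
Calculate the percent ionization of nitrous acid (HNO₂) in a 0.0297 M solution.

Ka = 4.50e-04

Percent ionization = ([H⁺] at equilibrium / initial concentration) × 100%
Percent ionization = 11.6%

Let x = [H⁺]. Ka = x²/(C - x) ⇒ x² + (4.50e-04)x - (4.50e-04)(0.0297) = 0. x = 3.4377e-03. Percent = (3.4377e-03/0.0297) × 100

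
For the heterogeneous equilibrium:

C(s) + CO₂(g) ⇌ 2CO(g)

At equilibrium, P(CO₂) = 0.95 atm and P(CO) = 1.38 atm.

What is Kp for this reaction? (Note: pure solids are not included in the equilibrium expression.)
K_p = 2.005

Solid C is excluded.
Kp = P(CO)²/P(CO₂) = (1.38)²/0.95 = 1.904/0.95 = 2.005.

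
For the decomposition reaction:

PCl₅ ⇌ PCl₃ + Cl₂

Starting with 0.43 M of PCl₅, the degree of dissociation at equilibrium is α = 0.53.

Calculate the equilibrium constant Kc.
K_c = 0.2570

x = α·[A]₀ = 0.53 × 0.43 = 0.2279 M dissociated.
At eq: [PCl₅] = 0.43 − 0.2279 = 0.2021 M; [PCl₃] = [Cl₂] = x = 0.2279 M.
Kc = [PCl₃][Cl₂]/[PCl₅] = (0.2279)²/0.2021 = 0.257.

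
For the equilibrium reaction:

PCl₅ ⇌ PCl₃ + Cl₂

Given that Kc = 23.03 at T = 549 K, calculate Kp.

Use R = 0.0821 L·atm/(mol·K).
K_p = 1.04e+03

Δn = (moles gaseous products) − (moles gaseous reactants) = 1
T = 549 K; RT = 0.0821 × 549 = 45.0729
Kp = Kc·(RT)^Δn = 23.03 × (45.0729)^1 = 23.03 × 45.0729 = 1.04e+03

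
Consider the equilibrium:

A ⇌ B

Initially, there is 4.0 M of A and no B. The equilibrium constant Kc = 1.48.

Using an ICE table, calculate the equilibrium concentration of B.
[B] = 2.387 M

ICE: [A] = 4.0 − x, [B] = x.
Kc = x/(4.0 − x) = 1.48 ⇒ x = 1.48·4.0/(1 + 1.48) = 5.92/2.48 = 2.387.
[B] = x = 2.387 M.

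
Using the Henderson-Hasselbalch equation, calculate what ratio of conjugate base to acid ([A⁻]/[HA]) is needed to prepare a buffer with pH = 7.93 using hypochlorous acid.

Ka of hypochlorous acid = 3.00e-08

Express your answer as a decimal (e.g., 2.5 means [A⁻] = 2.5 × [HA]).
[A⁻]/[HA] = 2.553

pKa = −log(3.00e-08) = 7.5229. pH = pKa + log([A⁻]/[HA]). 7.93 = 7.5229 + log(ratio). log(ratio) = 7.93 − 7.5229 = 0.4071. ratio = 10^(0.4071) = 2.553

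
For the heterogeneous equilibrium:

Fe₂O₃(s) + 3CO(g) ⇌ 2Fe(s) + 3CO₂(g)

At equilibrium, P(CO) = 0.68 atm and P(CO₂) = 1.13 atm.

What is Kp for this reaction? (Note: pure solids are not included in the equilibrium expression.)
K_p = 4.589

Solids (Fe₂O₃, Fe) are excluded.
Kp = P(CO₂)³/P(CO)³ = (1.13)³/(0.68)³ = 1.443/0.3144 = 4.589.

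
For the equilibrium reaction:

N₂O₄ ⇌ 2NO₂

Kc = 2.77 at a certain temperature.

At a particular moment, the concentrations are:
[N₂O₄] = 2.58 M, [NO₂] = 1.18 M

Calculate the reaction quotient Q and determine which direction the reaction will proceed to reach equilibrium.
Q = 0.540, Q < K, reaction proceeds forward (toward products)

Q = ([NO₂]^2) / ([N₂O₄])
  = ((1.18)^2) / ((2.58)) = 1.3924/2.58 = 0.5397
Since Q = 0.5397 < Kc = 2.77, the reaction proceeds forward (toward products) to reach equilibrium.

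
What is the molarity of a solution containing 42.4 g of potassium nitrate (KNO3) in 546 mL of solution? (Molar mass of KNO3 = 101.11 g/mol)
Moles of KNO3 = 42.4 g ÷ 101.11 g/mol = 0.419345 mol
Volume = 546 mL = 0.546 L
Molarity = 0.419345 mol ÷ 0.546 L = 0.768 M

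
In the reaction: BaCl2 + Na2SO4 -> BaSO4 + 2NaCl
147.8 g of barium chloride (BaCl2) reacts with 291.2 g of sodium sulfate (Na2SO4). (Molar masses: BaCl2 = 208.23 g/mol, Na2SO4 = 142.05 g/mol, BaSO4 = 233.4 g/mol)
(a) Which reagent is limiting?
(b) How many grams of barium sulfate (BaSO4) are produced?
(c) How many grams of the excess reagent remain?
(a) BaCl2, (b) 165.7 g, (c) 190.4 g

Moles of BaCl2 = 147.8 g ÷ 208.23 g/mol = 0.709792 mol
Moles of Na2SO4 = 291.2 g ÷ 142.05 g/mol = 2.04998 mol
Moles ÷ coefficient: BaCl2: 0.709792/1 = 0.7098, Na2SO4: 2.04998/1 = 2.05
(a) BaCl2 has the smaller value, so BaCl2 is the limiting reagent.
(b) Moles of BaSO4 = 0.709792 mol BaCl2 × (1/1) = 0.709792 mol; mass = 0.709792 mol × 233.4 g/mol = 165.7 g
(c) Na2SO4 consumed = 0.709792 × (1/1) = 0.709792 mol; remaining = 2.04998 − 0.709792 = 1.34019 mol; mass = 1.34019 mol × 142.05 g/mol = 190.4 g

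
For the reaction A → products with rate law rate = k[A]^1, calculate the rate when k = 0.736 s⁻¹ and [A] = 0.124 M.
0.09126 M/s

rate = k·[A]^1 = 0.736·(0.124)^1 = 0.736·0.124 = 0.09126 M/s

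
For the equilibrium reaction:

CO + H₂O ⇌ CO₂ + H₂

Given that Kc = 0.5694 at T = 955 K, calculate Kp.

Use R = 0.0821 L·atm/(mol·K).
K_p = 0.5694

Δn = (moles gaseous products) − (moles gaseous reactants) = 0
T = 955 K; RT = 0.0821 × 955 = 78.4055
Kp = Kc·(RT)^Δn = 0.5694 × (78.4055)^0 = 0.5694 × 1 = 0.5694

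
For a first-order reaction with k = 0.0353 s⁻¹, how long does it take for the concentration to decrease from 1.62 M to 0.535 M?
31.39 s

From ln[A] = ln[A]₀ - k·t: t = ln([A]₀/[A])/k = ln(1.62/0.535)/0.0353 = ln(3.0280)/0.0353 = 1.1079/0.0353 = 31.39 s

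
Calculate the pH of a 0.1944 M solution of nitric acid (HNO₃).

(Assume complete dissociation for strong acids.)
pH = 0.71

[H⁺] = 0.1944 M for strong acid. pH = -log[H⁺] = -log(0.1944)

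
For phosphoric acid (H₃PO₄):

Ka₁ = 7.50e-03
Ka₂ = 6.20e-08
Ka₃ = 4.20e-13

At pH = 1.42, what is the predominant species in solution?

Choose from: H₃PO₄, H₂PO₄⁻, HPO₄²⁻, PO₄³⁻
H₃PO₄

pKa1 = 2.12, pKa2 = 7.21, pKa3 = 12.38. Each pKa is the crossover between adjacent species; pH = 1.42 lies in the region where H₃PO₄ predominates.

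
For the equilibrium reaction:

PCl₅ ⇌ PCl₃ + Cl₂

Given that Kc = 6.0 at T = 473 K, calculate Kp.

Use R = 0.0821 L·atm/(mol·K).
K_p = 232.9998

Δn = (moles gaseous products) − (moles gaseous reactants) = 1
T = 473 K; RT = 0.0821 × 473 = 38.8333
Kp = Kc·(RT)^Δn = 6.0 × (38.8333)^1 = 6.0 × 38.8333 = 232.9998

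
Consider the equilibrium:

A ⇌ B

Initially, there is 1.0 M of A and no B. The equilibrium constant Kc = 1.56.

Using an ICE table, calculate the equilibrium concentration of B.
[B] = 0.609 M

ICE: [A] = 1.0 − x, [B] = x.
Kc = x/(1.0 − x) = 1.56 ⇒ x = 1.56·1.0/(1 + 1.56) = 1.56/2.56 = 0.6094.
[B] = x = 0.609 M.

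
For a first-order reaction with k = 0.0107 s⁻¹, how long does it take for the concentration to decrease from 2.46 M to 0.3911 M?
171.86 s

From ln[A] = ln[A]₀ - k·t: t = ln([A]₀/[A])/k = ln(2.46/0.3911)/0.0107 = ln(6.2900)/0.0107 = 1.8390/0.0107 = 171.86 s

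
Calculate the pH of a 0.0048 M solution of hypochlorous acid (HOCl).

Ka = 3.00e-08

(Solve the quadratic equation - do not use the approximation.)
pH = 4.92

x² + Ka×x - Ka×C = 0. Using quadratic formula: [H⁺] = 1.1985e-05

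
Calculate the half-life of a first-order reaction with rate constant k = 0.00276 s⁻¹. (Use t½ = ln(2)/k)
251.14 s

t½ = ln(2)/k = 0.6931/0.00276 = 251.14 s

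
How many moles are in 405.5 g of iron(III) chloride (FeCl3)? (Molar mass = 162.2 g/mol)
Moles = 405.5 g ÷ 162.2 g/mol = 2.5 mol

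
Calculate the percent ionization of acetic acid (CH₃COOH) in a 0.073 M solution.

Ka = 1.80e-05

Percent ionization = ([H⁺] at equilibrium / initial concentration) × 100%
Percent ionization = 1.56%

Let x = [H⁺]. Ka = x²/(C - x) ⇒ x² + (1.80e-05)x - (1.80e-05)(0.073) = 0. x = 1.1373e-03. Percent = (1.1373e-03/0.073) × 100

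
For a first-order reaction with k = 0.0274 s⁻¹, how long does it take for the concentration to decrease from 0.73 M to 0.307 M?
31.61 s

From ln[A] = ln[A]₀ - k·t: t = ln([A]₀/[A])/k = ln(0.73/0.307)/0.0274 = ln(2.3779)/0.0274 = 0.8662/0.0274 = 31.61 s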